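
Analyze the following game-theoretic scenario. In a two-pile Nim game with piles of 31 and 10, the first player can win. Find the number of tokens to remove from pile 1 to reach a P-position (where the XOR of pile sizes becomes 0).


Piles: 31 and 10
Current XOR: 31 XOR 10 = 21 (non-zero, so this is an N-position).
To make the XOR zero, we need to find a move that balances the piles.
For pile 1 (size 31): target = 31 XOR 21 = 10
We reduce pile 1 from 31 to 10.
Tokens removed: 31 - 10 = 21
Verification: 10 XOR 10 = 0

21


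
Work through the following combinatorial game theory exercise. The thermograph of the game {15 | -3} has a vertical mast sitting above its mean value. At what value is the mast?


Game = {15 | -3}, a switch {a | b} with numbers a > b.
Its thermograph has left wall a - t and right wall b + t, which meet at t = (a - b)/2, where both equal (a + b)/2. So the mast (mean value) is at (a + b)/2.
Mean = (15 + (-3))/2 = 12/2 = 6

6


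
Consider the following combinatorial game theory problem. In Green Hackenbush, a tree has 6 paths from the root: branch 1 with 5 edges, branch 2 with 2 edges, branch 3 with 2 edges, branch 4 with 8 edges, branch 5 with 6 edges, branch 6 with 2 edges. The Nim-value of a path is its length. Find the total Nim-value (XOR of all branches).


The tree has 6 branches from the ground vertex.
In Green Hackenbush, the Nim-value of a simple path of length k is k.
Branch 1: length 5, Nim-value = 5
Branch 2: length 2, Nim-value = 2
Branch 3: length 2, Nim-value = 2
Branch 4: length 8, Nim-value = 8
Branch 5: length 6, Nim-value = 6
Branch 6: length 2, Nim-value = 2
Total Nim-value = XOR of all branch values:
0 XOR 5 = 5
5 XOR 2 = 7
7 XOR 2 = 5
5 XOR 8 = 13
13 XOR 6 = 11
11 XOR 2 = 9
Nim-value of the tree = 9

9


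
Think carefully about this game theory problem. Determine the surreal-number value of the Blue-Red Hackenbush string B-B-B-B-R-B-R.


Edges (from ground): B-B-B-B-R-B-R
By Berlekamp's sign-expansion rule, a Blue-Red Hackenbush stalk has the value of the surreal number whose sign sequence is the edge sequence with B -> + and R -> -.
Sign sequence: ++++-+-
Trace the sign expansion in the surreal number tree, starting from 0:
Edge 1: B (sign +) -> bounds (0, +inf), value = 1
Edge 2: B (sign +) -> bounds (1, +inf), value = 2
Edge 3: B (sign +) -> bounds (2, +inf), value = 3
Edge 4: B (sign +) -> bounds (3, +inf), value = 4
Edge 5: R (sign -) -> bounds (3, 4), value = 7/2
Edge 6: B (sign +) -> bounds (7/2, 4), value = 15/4
Edge 7: R (sign -) -> bounds (7/2, 15/4), value = 29/8
Game value = 29/8

29/8


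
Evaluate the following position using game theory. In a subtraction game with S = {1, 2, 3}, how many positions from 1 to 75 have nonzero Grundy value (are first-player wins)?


Subtraction set S = {1, 2, 3}, so G(n) = n mod 4.
G(n) = 0 when n is a multiple of 4.
Multiples of 4 in [1, 75]: 18
N-positions (nonzero Grundy) = 75 - 18 = 57

57


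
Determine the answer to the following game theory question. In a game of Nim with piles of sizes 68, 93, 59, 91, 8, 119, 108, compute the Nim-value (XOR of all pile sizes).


We need the XOR (exclusive or) of all pile sizes.
After XOR-ing pile 1 (size 68): 0 XOR 68 = 68
After XOR-ing pile 2 (size 93): 68 XOR 93 = 25
After XOR-ing pile 3 (size 59): 25 XOR 59 = 34
After XOR-ing pile 4 (size 91): 34 XOR 91 = 121
After XOR-ing pile 5 (size 8): 121 XOR 8 = 113
After XOR-ing pile 6 (size 119): 113 XOR 119 = 6
After XOR-ing pile 7 (size 108): 6 XOR 108 = 106
The Nim-value of this position is 106.

106


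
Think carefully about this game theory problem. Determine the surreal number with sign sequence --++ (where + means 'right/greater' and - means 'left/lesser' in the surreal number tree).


Sign expansion: --++
Rule: track bounds (lo, hi), initially (-inf, +inf). On '+', the current value becomes lo and we move to the simplest number in (value, hi): value + 1 if hi = +inf, otherwise the midpoint (value + hi)/2. On '-', the current value becomes hi and we move to value - 1 if lo = -inf, otherwise the midpoint (lo + value)/2.
Start at 0.
Step 1: sign = -, move left. Bounds: (-inf, 0). Value = -1
Step 2: sign = -, move left. Bounds: (-inf, -1). Value = -2
Step 3: sign = +, move right. Bounds: (-2, -1). Value = -3/2
Step 4: sign = +, move right. Bounds: (-3/2, -1). Value = -5/4
The surreal number with sign expansion --++ is -5/4.

-5/4


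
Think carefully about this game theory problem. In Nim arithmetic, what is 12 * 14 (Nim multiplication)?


Nim multiplication is bilinear over XOR: (u XOR v) * w = (u*w) XOR (v*w).
So we split each operand into its bit components and XOR the pairwise Nim products.
12 = 4 + 8 (as XOR of powers of 2).
14 = 2 + 4 + 8 (as XOR of powers of 2).
Using the standard Nim-product table on single bits:
  2*2 = 3,   2*4 = 8,   2*8 = 12,
  4*4 = 6,   4*8 = 11,  8*8 = 13,
and  1*x = x (identity), k*l = l*k (commutative).
Pairwise Nim products:
  4 * 2 = 8
  4 * 4 = 6
  4 * 8 = 11
  8 * 2 = 12
  8 * 4 = 11
  8 * 8 = 13
XOR them: 8 XOR 6 XOR 11 XOR 12 XOR 11 XOR 13 = 15.
Result: 12 * 14 = 15 (in Nim).

15


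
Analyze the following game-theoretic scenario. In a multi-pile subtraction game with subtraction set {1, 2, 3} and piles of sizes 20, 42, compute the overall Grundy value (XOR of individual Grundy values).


Subtraction set: {1, 2, 3}
For this subtraction set, G(n) = n mod 4 (period = max + 1 = 4).
Pile 1 (size 20): G(20) = 20 mod 4 = 0
Pile 2 (size 42): G(42) = 42 mod 4 = 2
Total Grundy value = XOR of all: 0 XOR 2 = 2

2


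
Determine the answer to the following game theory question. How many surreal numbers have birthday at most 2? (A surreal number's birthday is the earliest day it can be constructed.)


Day 0: {|} = 0 is born. Count = 1.
Day n: the number of surreal numbers born by day n is 2^(n+1) - 1.
By day 0: 2^1 - 1 = 1
By day 1: 2^2 - 1 = 3
By day 2: 2^3 - 1 = 7
By day 2: 7 surreal numbers.

7


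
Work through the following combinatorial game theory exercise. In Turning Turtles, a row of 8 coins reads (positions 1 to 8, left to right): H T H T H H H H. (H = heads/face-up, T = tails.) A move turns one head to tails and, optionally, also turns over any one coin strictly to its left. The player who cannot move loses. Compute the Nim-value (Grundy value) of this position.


Coins: H T H T H H H H
Key fact: a single head at position k behaves exactly like a Nim heap of size k (turning it to T and optionally flipping a coin at j < k corresponds to moving the heap from k to j, or to 0), and heads combine as a disjunctive sum (two heads at the same place would cancel, matching j XOR j = 0). So the Nim-value is the XOR of the 1-indexed positions of the heads.
Face-up positions (1-indexed): [1, 3, 5, 6, 7, 8]
XOR 0 with 1: 0 XOR 1 = 1
XOR 1 with 3: 1 XOR 3 = 2
XOR 2 with 5: 2 XOR 5 = 7
XOR 7 with 6: 7 XOR 6 = 1
XOR 1 with 7: 1 XOR 7 = 6
XOR 6 with 8: 6 XOR 8 = 14
Nim-value = 14

14


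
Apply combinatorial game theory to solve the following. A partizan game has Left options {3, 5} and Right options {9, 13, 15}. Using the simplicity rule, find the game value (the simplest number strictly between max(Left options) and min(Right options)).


Left options: {3, 5}, max = 5
Right options: {9, 13, 15}, min = 9
All options are numbers and max(Left) < min(Right), so by the simplicity theorem the value is the simplest (earliest-born) number strictly between 5 and 9.
Integers 6 through 8 all lie strictly between 5 and 9.
Among integers, the simplest (lowest birthday = smallest |n|; 0 is born on day 0, +-n on day n) is 6.
No non-integer in the interval can be simpler: if x is a non-integer in the interval, then floor(x) or ceil(x) also lies in the interval (the interval contains an integer), and both are proper prefixes of x's sign expansion, i.e. born earlier. So the game value is 6.
Game value = 6

6


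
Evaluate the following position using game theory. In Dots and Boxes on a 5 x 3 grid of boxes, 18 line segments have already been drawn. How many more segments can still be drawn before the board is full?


Grid: 5 x 3 boxes, i.e. 6 rows and 4 columns of dots.
Horizontal edges: (rows + 1) * cols = 6 * 3 = 18
Vertical edges: rows * (cols + 1) = 5 * 4 = 20
Total edges: 18 + 20 = 38
Edges drawn: 18
Remaining: 38 - 18 = 20

20


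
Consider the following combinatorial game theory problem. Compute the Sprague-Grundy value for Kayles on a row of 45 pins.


Kayles: a move removes 1 or 2 adjacent pins from a contiguous row.
Removing pins from a row of k leaves two independent rows (a, b) with a + b = k - 1 (one pin) or a + b = k - 2 (two pins); an end removal gives a = 0.
By Sprague-Grundy, G(k) = mex{ G(a) XOR G(b) } over all these splits. G(0) = 0.
G(1): splits (0,0):0^0=0 -> mex({0}) = 1
G(2): splits (0,1):0^1=1 (0,0):0^0=0 -> mex({0, 1}) = 2
G(3): splits (0,2):0^2=2 (1,1):1^1=0 (0,1):0^1=1 -> mex({0, 1, 2}) = 3
G(4): splits (0,3):0^3=3 (1,2):1^2=3 (0,2):0^2=2 (1,1):1^1=0 -> mex({0, 2, 3}) = 1
G(5): splits (0,4):0^1=1 (1,3):1^3=2 (2,2):2^2=0 (0,3):0^3=3 (1,2):1^2=3 -> mex({0, 1, 2, 3}) = 4
G(6) = mex({0, 1, 2, 4}) = 3
G(7) = mex({0, 1, 3, 4, 5}) = 2
G(8) = mex({0, 2, 3, 5, 6}) = 1
G(9) = mex({0, 1, 2, 3, 6, 7}) = 4
G(10) = mex({0, 1, 3, 4, 5, 7}) = 2
G(11) = mex({0, 1, 2, 3, 4, 5}) = 6
G(12) = mex({0, 1, 2, 3, 5, 6, 7}) = 4
G(13) = mex({0, 2, 3, 4, 6, 7}) = 1
G(14) = mex({0, 1, 4, 5, 6, 7}) = 2
G(15) = mex({0, 1, 2, 3, 4, 5, 6}) = 7
G(16) = mex({0, 2, 3, 5, 6, 7}) = 1
G(17) = mex({0, 1, 2, 3, 5, 6, 7}) = 4
G(18) = mex({0, 1, 2, 4, 5, 6}) = 3
G(19) = mex({0, 1, 3, 4, 5, 7}) = 2
G(20) = mex({0, 2, 3, 4, 5, 6, 7}) = 1
G(21) = mex({0, 1, 2, 3, 5, 6, 7}) = 4
G(22) = mex({0, 1, 2, 3, 4, 5, 7}) = 6
G(23) = mex({0, 1, 2, 3, 4, 5, 6}) = 7
G(24) = mex({0, 1, 2, 3, 5, 6, 7}) = 4
G(25) = mex({0, 2, 3, 4, 6, 7}) = 1
G(26) = mex({0, 1, 3, 4, 5, 6, 7}) = 2
G(27) = mex({0, 1, 2, 3, 4, 5, 6, 7}) = 8
G(28) = mex({0, 1, 2, 3, 4, 6, 7, 8}) = 5
G(29) = mex({0, 1, 2, 3, 5, 6, 7, 8, 9}) = 4
G(30) = mex({0, 1, 2, 3, 4, 5, 6, 9, 10}) = 7
G(31) = mex({0, 1, 3, 4, 5, 7, 10, 11}) = 2
G(32) = mex({0, 2, 3, 4, 5, 6, 7, 9, 11}) = 1
G(33) = mex({0, 1, 2, 3, 4, 5, 6, 7, 9, 12}) = 8
G(34) = mex({0, 1, 2, 3, 4, 5, 7, 8, 11, 12}) = 6
G(35) = mex({0, 1, 2, 3, 4, 5, 6, 8, 9, 10, 11}) = 7
G(36) = mex({0, 1, 2, 3, 5, 6, 7, 9, 10}) = 4
G(37) = mex({0, 2, 3, 4, 6, 7, 9, 10, 11, 12}) = 1
G(38) = mex({0, 1, 3, 4, 5, 6, 7, 9, 10, 11, 12}) = 2
G(39) = mex({0, 1, 2, 4, 5, 6, 7, 9, 10, 12, 14}) = 3
G(40) = mex({0, 2, 3, 4, 6, 7, 11, 12, 14}) = 1
G(41) = mex({0, 1, 2, 3, 5, 6, 7, 9, 10, 11, 12}) = 4
G(42) = mex({0, 1, 2, 3, 4, 5, 6, 9, 10}) = 7
G(43) = mex({0, 1, 3, 4, 5, 7, 9, 10, 12, 15}) = 2
G(44) = mex({0, 2, 3, 4, 5, 6, 7, 9, 10, 12, 15}) = 1
G(45) = mex({0, 1, 2, 3, 4, 5, 6, 7, 9, 10, 12, 14}) = 8
Therefore G(45) = 8.

8


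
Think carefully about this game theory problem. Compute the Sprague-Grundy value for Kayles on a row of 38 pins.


Kayles: a move removes 1 or 2 adjacent pins from a contiguous row.
Removing pins from a row of k leaves two independent rows (a, b) with a + b = k - 1 (one pin) or a + b = k - 2 (two pins); an end removal gives a = 0.
By Sprague-Grundy, G(k) = mex{ G(a) XOR G(b) } over all these splits. G(0) = 0.
G(1): splits (0,0):0^0=0 -> mex({0}) = 1
G(2): splits (0,1):0^1=1 (0,0):0^0=0 -> mex({0, 1}) = 2
G(3): splits (0,2):0^2=2 (1,1):1^1=0 (0,1):0^1=1 -> mex({0, 1, 2}) = 3
G(4): splits (0,3):0^3=3 (1,2):1^2=3 (0,2):0^2=2 (1,1):1^1=0 -> mex({0, 2, 3}) = 1
G(5): splits (0,4):0^1=1 (1,3):1^3=2 (2,2):2^2=0 (0,3):0^3=3 (1,2):1^2=3 -> mex({0, 1, 2, 3}) = 4
G(6) = mex({0, 1, 2, 4}) = 3
G(7) = mex({0, 1, 3, 4, 5}) = 2
G(8) = mex({0, 2, 3, 5, 6}) = 1
G(9) = mex({0, 1, 2, 3, 6, 7}) = 4
G(10) = mex({0, 1, 3, 4, 5, 7}) = 2
G(11) = mex({0, 1, 2, 3, 4, 5}) = 6
G(12) = mex({0, 1, 2, 3, 5, 6, 7}) = 4
G(13) = mex({0, 2, 3, 4, 6, 7}) = 1
G(14) = mex({0, 1, 4, 5, 6, 7}) = 2
G(15) = mex({0, 1, 2, 3, 4, 5, 6}) = 7
G(16) = mex({0, 2, 3, 5, 6, 7}) = 1
G(17) = mex({0, 1, 2, 3, 5, 6, 7}) = 4
G(18) = mex({0, 1, 2, 4, 5, 6}) = 3
G(19) = mex({0, 1, 3, 4, 5, 7}) = 2
G(20) = mex({0, 2, 3, 4, 5, 6, 7}) = 1
G(21) = mex({0, 1, 2, 3, 5, 6, 7}) = 4
G(22) = mex({0, 1, 2, 3, 4, 5, 7}) = 6
G(23) = mex({0, 1, 2, 3, 4, 5, 6}) = 7
G(24) = mex({0, 1, 2, 3, 5, 6, 7}) = 4
G(25) = mex({0, 2, 3, 4, 6, 7}) = 1
G(26) = mex({0, 1, 3, 4, 5, 6, 7}) = 2
G(27) = mex({0, 1, 2, 3, 4, 5, 6, 7}) = 8
G(28) = mex({0, 1, 2, 3, 4, 6, 7, 8}) = 5
G(29) = mex({0, 1, 2, 3, 5, 6, 7, 8, 9}) = 4
G(30) = mex({0, 1, 2, 3, 4, 5, 6, 9, 10}) = 7
G(31) = mex({0, 1, 3, 4, 5, 7, 10, 11}) = 2
G(32) = mex({0, 2, 3, 4, 5, 6, 7, 9, 11}) = 1
G(33) = mex({0, 1, 2, 3, 4, 5, 6, 7, 9, 12}) = 8
G(34) = mex({0, 1, 2, 3, 4, 5, 7, 8, 11, 12}) = 6
G(35) = mex({0, 1, 2, 3, 4, 5, 6, 8, 9, 10, 11}) = 7
G(36) = mex({0, 1, 2, 3, 5, 6, 7, 9, 10}) = 4
G(37) = mex({0, 2, 3, 4, 6, 7, 9, 10, 11, 12}) = 1
G(38) = mex({0, 1, 3, 4, 5, 6, 7, 9, 10, 11, 12}) = 2
Therefore G(38) = 2.

2


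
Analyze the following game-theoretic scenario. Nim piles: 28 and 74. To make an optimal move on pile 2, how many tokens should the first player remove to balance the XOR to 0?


Piles: 28 and 74
Current XOR: 28 XOR 74 = 86 (non-zero, so this is an N-position).
To make the XOR zero, we need to find a move that balances the piles.
For pile 2 (size 74): target = 74 XOR 86 = 28
We reduce pile 2 from 74 to 28.
Tokens removed: 74 - 28 = 46
Verification: 28 XOR 28 = 0

46


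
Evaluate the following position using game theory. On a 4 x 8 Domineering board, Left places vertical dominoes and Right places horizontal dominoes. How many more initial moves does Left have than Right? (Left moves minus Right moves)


Board is 4 x 8 (rows x cols).
Left (vertical) placements: (rows-1) * cols = 3 * 8 = 24
Right (horizontal) placements: rows * (cols-1) = 4 * 7 = 28
Advantage = Left - Right = 24 - 28 = -4

-4


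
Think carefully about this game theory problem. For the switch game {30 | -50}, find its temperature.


The game is {30 | -50}, a switch {a | b} with numbers a > b.
Cooling {a | b} by t gives {a - t | b + t}, which stops being hot when a - t = b + t, i.e. at t = (a - b)/2. So the temperature of a switch is (a - b)/2.
Temperature = (Left option - Right option) / 2
= (30 - (-50)) / 2
= 80 / 2
= 40

40


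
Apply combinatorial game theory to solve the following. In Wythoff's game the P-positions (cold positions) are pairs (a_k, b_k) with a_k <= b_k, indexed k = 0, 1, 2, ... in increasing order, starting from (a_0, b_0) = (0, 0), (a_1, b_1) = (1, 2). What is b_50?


By Wythoff's theorem, a_k = floor(k * phi) and b_k = floor(k * phi^2) = a_k + k, where phi = (1 + sqrt(5))/2 is the golden ratio.
phi = (1 + sqrt(5))/2 = 1.618034
phi^2 = phi + 1 = 2.618034
k = 50
k * phi^2 = 50 * 2.618034 = 130.901699
b_50 = floor(k * phi^2) = 130 (check: a_50 + k = 80 + 50 = 130)

130


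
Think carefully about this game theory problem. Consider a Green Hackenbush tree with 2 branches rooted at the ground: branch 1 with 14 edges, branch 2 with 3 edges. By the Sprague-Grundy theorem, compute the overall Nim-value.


The tree has 2 branches from the ground vertex.
In Green Hackenbush, the Nim-value of a simple path of length k is k.
Branch 1: length 14, Nim-value = 14
Branch 2: length 3, Nim-value = 3
Total Nim-value = XOR of all branch values:
0 XOR 14 = 14
14 XOR 3 = 13
Nim-value of the tree = 13

13


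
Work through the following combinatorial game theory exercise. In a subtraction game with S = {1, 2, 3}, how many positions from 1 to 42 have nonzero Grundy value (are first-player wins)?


Subtraction set S = {1, 2, 3}, so G(n) = n mod 4.
G(n) = 0 when n is a multiple of 4.
Multiples of 4 in [1, 42]: 10
N-positions (nonzero Grundy) = 42 - 10 = 32

32


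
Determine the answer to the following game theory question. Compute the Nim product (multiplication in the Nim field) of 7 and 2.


Nim multiplication is bilinear over XOR: (u XOR v) * w = (u*w) XOR (v*w).
So we split each operand into its bit components and XOR the pairwise Nim products.
7 = 1 + 2 + 4 (as XOR of powers of 2).
2 = 2 (as XOR of powers of 2).
Using the standard Nim-product table on single bits:
  2*2 = 3,   2*4 = 8,   2*8 = 12,
  4*4 = 6,   4*8 = 11,  8*8 = 13,
and  1*x = x (identity), k*l = l*k (commutative).
Pairwise Nim products:
  1 * 2 = 2
  2 * 2 = 3
  4 * 2 = 8
XOR them: 2 XOR 3 XOR 8 = 9.
Result: 7 * 2 = 9 (in Nim).

9


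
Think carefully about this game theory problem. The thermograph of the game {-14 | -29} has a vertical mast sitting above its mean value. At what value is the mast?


Game = {-14 | -29}, a switch {a | b} with numbers a > b.
Its thermograph has left wall a - t and right wall b + t, which meet at t = (a - b)/2, where both equal (a + b)/2. So the mast (mean value) is at (a + b)/2.
Mean = (-14 + (-29))/2 = -43/2 = -43/2

-43/2


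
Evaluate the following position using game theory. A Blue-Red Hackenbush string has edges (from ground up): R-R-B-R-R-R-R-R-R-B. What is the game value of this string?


Edges (from ground): R-R-B-R-R-R-R-R-R-B
By Berlekamp's sign-expansion rule, a Blue-Red Hackenbush stalk has the value of the surreal number whose sign sequence is the edge sequence with B -> + and R -> -.
Sign sequence: --+------+
Trace the sign expansion in the surreal number tree, starting from 0:
Edge 1: R (sign -) -> bounds (-inf, 0), value = -1
Edge 2: R (sign -) -> bounds (-inf, -1), value = -2
Edge 3: B (sign +) -> bounds (-2, -1), value = -3/2
Edge 4: R (sign -) -> bounds (-2, -3/2), value = -7/4
Edge 5: R (sign -) -> bounds (-2, -7/4), value = -15/8
Edge 6: R (sign -) -> bounds (-2, -15/8), value = -31/16
Edge 7: R (sign -) -> bounds (-2, -31/16), value = -63/32
Edge 8: R (sign -) -> bounds (-2, -63/32), value = -127/64
Edge 9: R (sign -) -> bounds (-2, -127/64), value = -255/128
Edge 10: B (sign +) -> bounds (-255/128, -127/64), value = -509/256
Game value = -509/256

-509/256


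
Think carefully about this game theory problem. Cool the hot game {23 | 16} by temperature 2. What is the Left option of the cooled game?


Original game: {23 | 16} (a switch {a | b} with a > b).
Cooling by t (for t below the temperature (a - b)/2 = 7/2) taxes each move by t: {a | b} cooled by t is {a - t | b + t}.
Cooling amount: t = 2
Cooled Left option: 23 - 2 = 21
Cooled Right option: 16 + 2 = 18
Cooled game: {21 | 18}
Left option = 21

21


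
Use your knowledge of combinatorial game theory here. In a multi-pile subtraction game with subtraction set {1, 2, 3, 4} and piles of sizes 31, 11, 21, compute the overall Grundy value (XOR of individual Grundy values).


Subtraction set: {1, 2, 3, 4}
For this subtraction set, G(n) = n mod 5 (period = max + 1 = 5).
Pile 1 (size 31): G(31) = 31 mod 5 = 1
Pile 2 (size 11): G(11) = 11 mod 5 = 1
Pile 3 (size 21): G(21) = 21 mod 5 = 1
Total Grundy value = XOR of all: 1 XOR 1 XOR 1 = 1

1


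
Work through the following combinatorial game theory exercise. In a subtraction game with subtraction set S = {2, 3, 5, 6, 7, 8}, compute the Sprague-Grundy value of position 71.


The subtraction set is S = {2, 3, 5, 6, 7, 8}.
G(k) = mex{ G(k - s) : s in S, s <= k }. We compute iteratively: G(0) = 0.
G(1) = mex({}) = 0
G(2) = mex({0}) = 1
G(3) = mex({0}) = 1
G(4) = mex({0, 1}) = 2
G(5) = mex({0, 1}) = 2
G(6) = mex({0, 1, 2}) = 3
G(7) = mex({0, 1, 2}) = 3
G(8) = mex({0, 1, 2, 3}) = 4
G(9) = mex({0, 1, 2, 3}) = 4
G(10) = mex({1, 2, 3, 4}) = 0
G(11) = mex({1, 2, 3, 4}) = 0
G(12) = mex({0, 2, 3, 4}) = 1
G(13) = mex({0, 2, 3, 4}) = 1
G(14) = mex({0, 1, 3, 4}) = 2
G(15) = mex({0, 1, 3, 4}) = 2
G(16) = mex({0, 1, 2, 4}) = 3
G(17) = mex({0, 1, 2, 4}) = 3
Observe that G(10)..G(17) = 0, 0, 1, 1, 2, 2, 3, 3 repeats G(0)..G(7) = 0, 0, 1, 1, 2, 2, 3, 3.
For k >= max(S) = 8, G(k) is determined by the previous 8 values G(k-8)..G(k-1); a window of 8 consecutive values has recurred shifted by 10, so by induction G(k + 10) = G(k) for all k >= 0: the sequence is periodic from the start with period 10.
One period: G(0..9) = 0, 0, 1, 1, 2, 2, 3, 3, 4, 4.
71 mod 10 = 1, so G(71) = G(1) = 0.

0


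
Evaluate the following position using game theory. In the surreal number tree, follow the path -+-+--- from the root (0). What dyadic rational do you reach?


Sign expansion: -+-+---
Rule: track bounds (lo, hi), initially (-inf, +inf). On '+', the current value becomes lo and we move to the simplest number in (value, hi): value + 1 if hi = +inf, otherwise the midpoint (value + hi)/2. On '-', the current value becomes hi and we move to value - 1 if lo = -inf, otherwise the midpoint (lo + value)/2.
Start at 0.
Step 1: sign = -, move left. Bounds: (-inf, 0). Value = -1
Step 2: sign = +, move right. Bounds: (-1, 0). Value = -1/2
Step 3: sign = -, move left. Bounds: (-1, -1/2). Value = -3/4
Step 4: sign = +, move right. Bounds: (-3/4, -1/2). Value = -5/8
Step 5: sign = -, move left. Bounds: (-3/4, -5/8). Value = -11/16
Step 6: sign = -, move left. Bounds: (-3/4, -11/16). Value = -23/32
Step 7: sign = -, move left. Bounds: (-3/4, -23/32). Value = -47/64
The surreal number with sign expansion -+-+--- is -47/64.

-47/64


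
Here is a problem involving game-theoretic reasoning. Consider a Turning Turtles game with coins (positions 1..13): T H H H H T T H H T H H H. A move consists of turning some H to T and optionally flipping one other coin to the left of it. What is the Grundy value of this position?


Coins: T H H H H T T H H T H H H
Key fact: a single head at position k behaves exactly like a Nim heap of size k (turning it to T and optionally flipping a coin at j < k corresponds to moving the heap from k to j, or to 0), and heads combine as a disjunctive sum (two heads at the same place would cancel, matching j XOR j = 0). So the Nim-value is the XOR of the 1-indexed positions of the heads.
Face-up positions (1-indexed): [2, 3, 4, 5, 8, 9, 11, 12, 13]
XOR 0 with 2: 0 XOR 2 = 2
XOR 2 with 3: 2 XOR 3 = 1
XOR 1 with 4: 1 XOR 4 = 5
XOR 5 with 5: 5 XOR 5 = 0
XOR 0 with 8: 0 XOR 8 = 8
XOR 8 with 9: 8 XOR 9 = 1
XOR 1 with 11: 1 XOR 11 = 10
XOR 10 with 12: 10 XOR 12 = 6
XOR 6 with 13: 6 XOR 13 = 11
Nim-value = 11

11


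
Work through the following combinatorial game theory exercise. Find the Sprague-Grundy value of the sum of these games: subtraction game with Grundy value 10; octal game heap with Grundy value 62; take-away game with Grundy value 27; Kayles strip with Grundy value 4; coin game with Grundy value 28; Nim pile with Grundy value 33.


By the Sprague-Grundy theorem, the Grundy value of a sum of games is the XOR of individual Grundy values.
subtraction game: Grundy value = 10. Running XOR: 0 XOR 10 = 10
octal game heap: Grundy value = 62. Running XOR: 10 XOR 62 = 52
take-away game: Grundy value = 27. Running XOR: 52 XOR 27 = 47
Kayles strip: Grundy value = 4. Running XOR: 47 XOR 4 = 43
coin game: Grundy value = 28. Running XOR: 43 XOR 28 = 55
Nim pile: Grundy value = 33. Running XOR: 55 XOR 33 = 22
The combined Grundy value is 22.

22


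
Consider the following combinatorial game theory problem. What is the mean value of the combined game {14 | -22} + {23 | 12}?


G1 = {14 | -22}, G2 = {23 | 12}
Each is a switch {a | b} with numbers a > b; its mean value is (a + b)/2, and mean value is additive over game sums: m(G1 + G2) = m(G1) + m(G2).
Mean of G1 = (14 + (-22))/2 = -8/2 = -4
Mean of G2 = (23 + (12))/2 = 35/2 = 35/2
Mean of G1 + G2 = -4 + 35/2 = 27/2

27/2


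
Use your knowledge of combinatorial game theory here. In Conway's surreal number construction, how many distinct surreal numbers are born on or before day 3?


Day 0: {|} = 0 is born. Count = 1.
Day n: the number of surreal numbers born by day n is 2^(n+1) - 1.
By day 0: 2^1 - 1 = 1
By day 1: 2^2 - 1 = 3
By day 2: 2^3 - 1 = 7
By day 3: 2^4 - 1 = 15
By day 3: 15 surreal numbers.

15


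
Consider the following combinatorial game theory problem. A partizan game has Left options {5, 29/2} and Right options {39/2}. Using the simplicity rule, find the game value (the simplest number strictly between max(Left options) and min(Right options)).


Left options: {5, 29/2}, max = 29/2
Right options: {39/2}, min = 39/2
All options are numbers and max(Left) < min(Right), so by the simplicity theorem the value is the simplest (earliest-born) number strictly between 29/2 and 39/2.
Integers 15 through 19 all lie strictly between 29/2 and 39/2.
Among integers, the simplest (lowest birthday = smallest |n|; 0 is born on day 0, +-n on day n) is 15.
No non-integer in the interval can be simpler: if x is a non-integer in the interval, then floor(x) or ceil(x) also lies in the interval (the interval contains an integer), and both are proper prefixes of x's sign expansion, i.e. born earlier. So the game value is 15.
Game value = 15

15


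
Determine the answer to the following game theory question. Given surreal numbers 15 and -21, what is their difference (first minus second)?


x = 15, y = -21
x - y = 15 - -21 = 36

36


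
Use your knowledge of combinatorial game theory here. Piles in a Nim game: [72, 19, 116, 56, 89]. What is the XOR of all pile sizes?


We need the XOR (exclusive or) of all pile sizes.
After XOR-ing pile 1 (size 72): 0 XOR 72 = 72
After XOR-ing pile 2 (size 19): 72 XOR 19 = 91
After XOR-ing pile 3 (size 116): 91 XOR 116 = 47
After XOR-ing pile 4 (size 56): 47 XOR 56 = 23
After XOR-ing pile 5 (size 89): 23 XOR 89 = 78
The Nim-value of this position is 78.

78


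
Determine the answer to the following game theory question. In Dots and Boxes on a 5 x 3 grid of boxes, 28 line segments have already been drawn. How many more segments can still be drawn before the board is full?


Grid: 5 x 3 boxes, i.e. 6 rows and 4 columns of dots.
Horizontal edges: (rows + 1) * cols = 6 * 3 = 18
Vertical edges: rows * (cols + 1) = 5 * 4 = 20
Total edges: 18 + 20 = 38
Edges drawn: 28
Remaining: 38 - 28 = 10

10


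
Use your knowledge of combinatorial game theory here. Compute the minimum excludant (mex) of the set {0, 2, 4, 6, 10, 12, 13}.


Set = {0, 2, 4, 6, 10, 12, 13}
0 is in the set.
1 is NOT in the set. This is the mex.
mex = 1

1


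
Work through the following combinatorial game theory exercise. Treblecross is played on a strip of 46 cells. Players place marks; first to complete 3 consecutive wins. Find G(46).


Treblecross: place X on empty cells; 3-in-a-row wins.
Playing within two cells of an existing X lets the opponent win at once, so sensible play treats the cells i-2..i+2 around each X as dead. The player left with no safe cell loses, so this is a normal-play take-away game on strips of safe cells.
Placing X at cell i (0-indexed) of a strip of k safe cells leaves independent strips of sizes max(0, i-2) and max(0, k-i-3). Hence G(k) = mex{ G(max(0,i-2)) XOR G(max(0,k-i-3)) : 0 <= i < k }, with G(0) = 0.
G(1): splits (0,0):0^0=0 -> mex({0}) = 1
G(2): splits (0,0):0^0=0 -> mex({0}) = 1
G(3): splits (0,0):0^0=0 -> mex({0}) = 1
G(4): splits (0,1):0^1=1 (0,0):0^0=0 -> mex({0, 1}) = 2
G(5): splits (0,2):0^1=1 (0,1):0^1=1 (0,0):0^0=0 -> mex({0, 1}) = 2
G(6) = mex({1}) = 0
G(7) = mex({0, 1, 2}) = 3
G(8) = mex({0, 1, 2}) = 3
G(9) = mex({0, 2}) = 1
G(10) = mex({0, 2, 3}) = 1
G(11) = mex({0, 3}) = 1
G(12) = mex({1, 3}) = 0
G(13) = mex({0, 1, 2, 3}) = 4
G(14) = mex({0, 1, 2}) = 3
G(15) = mex({0, 1, 2}) = 3
G(16) = mex({0, 1, 2, 4}) = 3
G(17) = mex({0, 1, 3, 4}) = 2
G(18) = mex({0, 1, 3, 4}) = 2
G(19) = mex({0, 1, 3, 5}) = 2
G(20) = mex({0, 1, 2, 3, 5}) = 4
G(21) = mex({0, 1, 2, 3, 5}) = 4
G(22) = mex({1, 2, 6}) = 0
G(23) = mex({0, 1, 2, 3, 4, 6}) = 5
G(24) = mex({0, 1, 2, 3, 4}) = 5
G(25) = mex({0, 1, 3, 4, 7}) = 2
G(26) = mex({0, 1, 3, 4, 5, 7}) = 2
G(27) = mex({0, 1, 3, 5}) = 2
G(28) = mex({0, 1, 2, 5}) = 3
G(29) = mex({0, 1, 2, 4, 5, 6}) = 3
G(30) = mex({1, 2, 4, 6}) = 0
G(31) = mex({0, 1, 2, 3, 4, 6}) = 5
G(32) = mex({1, 2, 3, 4, 7}) = 0
G(33) = mex({0, 3, 7}) = 1
G(34) = mex({0, 2, 3, 5, 7}) = 1
G(35) = mex({0, 2, 3, 5, 6}) = 1
G(36) = mex({0, 1, 2, 5, 6}) = 3
G(37) = mex({0, 1, 2, 4, 5, 6}) = 3
G(38) = mex({0, 1, 2, 4}) = 3
G(39) = mex({0, 1, 2, 3, 4, 7}) = 5
G(40) = mex({0, 1, 2, 3, 4, 5, 7}) = 6
G(41) = mex({0, 1, 2, 3, 5, 7}) = 4
G(42) = mex({0, 1, 2, 3, 5, 6, 7}) = 4
G(43) = mex({0, 2, 3, 5, 6}) = 1
G(44) = mex({1, 2, 3, 4, 5, 6}) = 0
G(45) = mex({0, 1, 2, 3, 4, 6, 7}) = 5
G(46) = mex({0, 1, 2, 3, 4, 7}) = 5
Therefore G(46) = 5.

5


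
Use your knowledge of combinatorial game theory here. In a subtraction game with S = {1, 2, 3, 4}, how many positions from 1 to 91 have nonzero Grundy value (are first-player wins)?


Subtraction set S = {1, 2, 3, 4}, so G(n) = n mod 5.
G(n) = 0 when n is a multiple of 5.
Multiples of 5 in [1, 91]: 18
N-positions (nonzero Grundy) = 91 - 18 = 73

73


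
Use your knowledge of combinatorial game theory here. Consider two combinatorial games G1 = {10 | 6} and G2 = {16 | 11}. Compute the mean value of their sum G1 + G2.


G1 = {10 | 6}, G2 = {16 | 11}
Each is a switch {a | b} with numbers a > b; its mean value is (a + b)/2, and mean value is additive over game sums: m(G1 + G2) = m(G1) + m(G2).
Mean of G1 = (10 + (6))/2 = 16/2 = 8
Mean of G2 = (16 + (11))/2 = 27/2 = 27/2
Mean of G1 + G2 = 8 + 27/2 = 43/2

43/2


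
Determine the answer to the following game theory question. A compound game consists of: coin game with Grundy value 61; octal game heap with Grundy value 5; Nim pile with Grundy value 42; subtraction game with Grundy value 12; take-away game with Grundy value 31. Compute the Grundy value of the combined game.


By the Sprague-Grundy theorem, the Grundy value of a sum of games is the XOR of individual Grundy values.
coin game: Grundy value = 61. Running XOR: 0 XOR 61 = 61
octal game heap: Grundy value = 5. Running XOR: 61 XOR 5 = 56
Nim pile: Grundy value = 42. Running XOR: 56 XOR 42 = 18
subtraction game: Grundy value = 12. Running XOR: 18 XOR 12 = 30
take-away game: Grundy value = 31. Running XOR: 30 XOR 31 = 1
The combined Grundy value is 1.

1


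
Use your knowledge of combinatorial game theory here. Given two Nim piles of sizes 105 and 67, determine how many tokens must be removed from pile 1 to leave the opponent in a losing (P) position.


Piles: 105 and 67
Current XOR: 105 XOR 67 = 42 (non-zero, so this is an N-position).
To make the XOR zero, we need to find a move that balances the piles.
For pile 1 (size 105): target = 105 XOR 42 = 67
We reduce pile 1 from 105 to 67.
Tokens removed: 105 - 67 = 38
Verification: 67 XOR 67 = 0

38


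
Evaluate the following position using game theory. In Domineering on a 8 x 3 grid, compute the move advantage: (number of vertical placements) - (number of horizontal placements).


Board is 8 x 3 (rows x cols).
Left (vertical) placements: (rows-1) * cols = 7 * 3 = 21
Right (horizontal) placements: rows * (cols-1) = 8 * 2 = 16
Advantage = Left - Right = 21 - 16 = 5

5


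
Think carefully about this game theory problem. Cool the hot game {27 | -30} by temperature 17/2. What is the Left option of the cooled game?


Original game: {27 | -30} (a switch {a | b} with a > b).
Cooling by t (for t below the temperature (a - b)/2 = 57/2) taxes each move by t: {a | b} cooled by t is {a - t | b + t}.
Cooling amount: t = 17/2
Cooled Left option: 27 - 17/2 = 37/2
Cooled Right option: -30 + 17/2 = -43/2
Cooled game: {37/2 | -43/2}
Left option = 37/2

37/2


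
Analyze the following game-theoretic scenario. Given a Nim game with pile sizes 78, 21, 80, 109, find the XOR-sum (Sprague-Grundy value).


We need the XOR (exclusive or) of all pile sizes.
After XOR-ing pile 1 (size 78): 0 XOR 78 = 78
After XOR-ing pile 2 (size 21): 78 XOR 21 = 91
After XOR-ing pile 3 (size 80): 91 XOR 80 = 11
After XOR-ing pile 4 (size 109): 11 XOR 109 = 102
The Nim-value of this position is 102.

102


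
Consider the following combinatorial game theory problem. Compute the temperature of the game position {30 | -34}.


The game is {30 | -34}, a switch {a | b} with numbers a > b.
Cooling {a | b} by t gives {a - t | b + t}, which stops being hot when a - t = b + t, i.e. at t = (a - b)/2. So the temperature of a switch is (a - b)/2.
Temperature = (Left option - Right option) / 2
= (30 - (-34)) / 2
= 64 / 2
= 32

32


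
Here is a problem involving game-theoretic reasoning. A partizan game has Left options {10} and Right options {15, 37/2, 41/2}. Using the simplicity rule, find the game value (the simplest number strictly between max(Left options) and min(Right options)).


Left options: {10}, max = 10
Right options: {15, 37/2, 41/2}, min = 15
All options are numbers and max(Left) < min(Right), so by the simplicity theorem the value is the simplest (earliest-born) number strictly between 10 and 15.
Integers 11 through 14 all lie strictly between 10 and 15.
Among integers, the simplest (lowest birthday = smallest |n|; 0 is born on day 0, +-n on day n) is 11.
No non-integer in the interval can be simpler: if x is a non-integer in the interval, then floor(x) or ceil(x) also lies in the interval (the interval contains an integer), and both are proper prefixes of x's sign expansion, i.e. born earlier. So the game value is 11.
Game value = 11

11


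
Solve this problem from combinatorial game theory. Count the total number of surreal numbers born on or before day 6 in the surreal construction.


Day 0: {|} = 0 is born. Count = 1.
Day n: the number of surreal numbers born by day n is 2^(n+1) - 1.
By day 0: 2^1 - 1 = 1
By day 1: 2^2 - 1 = 3
By day 2: 2^3 - 1 = 7
By day 3: 2^4 - 1 = 15
By day 4: 2^5 - 1 = 31
By day 5: 2^6 - 1 = 63
By day 6: 2^7 - 1 = 127
By day 6: 127 surreal numbers.

127


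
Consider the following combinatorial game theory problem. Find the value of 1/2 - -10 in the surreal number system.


x = 1/2, y = -10
Converting to common denominator: 2
x = 1/2, y = -20/2
x - y = 1/2 - -10 = 21/2

21/2


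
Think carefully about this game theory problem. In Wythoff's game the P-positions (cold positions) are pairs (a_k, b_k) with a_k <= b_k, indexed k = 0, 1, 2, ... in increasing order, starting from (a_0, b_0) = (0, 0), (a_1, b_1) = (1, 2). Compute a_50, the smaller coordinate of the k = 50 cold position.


By Wythoff's theorem, a_k = floor(k * phi) and b_k = floor(k * phi^2) = a_k + k, where phi = (1 + sqrt(5))/2 is the golden ratio.
phi = (1 + sqrt(5))/2 = 1.618034
k = 50
k * phi = 50 * 1.618034 = 80.901699
a_50 = floor(k * phi) = 80

80


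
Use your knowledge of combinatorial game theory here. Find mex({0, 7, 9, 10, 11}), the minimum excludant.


Set = {0, 7, 9, 10, 11}
0 is in the set.
1 is NOT in the set. This is the mex.
mex = 1

1


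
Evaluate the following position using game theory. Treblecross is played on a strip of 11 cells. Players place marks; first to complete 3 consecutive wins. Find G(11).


Treblecross: place X on empty cells; 3-in-a-row wins.
Playing within two cells of an existing X lets the opponent win at once, so sensible play treats the cells i-2..i+2 around each X as dead. The player left with no safe cell loses, so this is a normal-play take-away game on strips of safe cells.
Placing X at cell i (0-indexed) of a strip of k safe cells leaves independent strips of sizes max(0, i-2) and max(0, k-i-3). Hence G(k) = mex{ G(max(0,i-2)) XOR G(max(0,k-i-3)) : 0 <= i < k }, with G(0) = 0.
G(1): splits (0,0):0^0=0 -> mex({0}) = 1
G(2): splits (0,0):0^0=0 -> mex({0}) = 1
G(3): splits (0,0):0^0=0 -> mex({0}) = 1
G(4): splits (0,1):0^1=1 (0,0):0^0=0 -> mex({0, 1}) = 2
G(5): splits (0,2):0^1=1 (0,1):0^1=1 (0,0):0^0=0 -> mex({0, 1}) = 2
G(6) = mex({1}) = 0
G(7) = mex({0, 1, 2}) = 3
G(8) = mex({0, 1, 2}) = 3
G(9) = mex({0, 2}) = 1
G(10) = mex({0, 2, 3}) = 1
G(11) = mex({0, 3}) = 1
Therefore G(11) = 1.

1


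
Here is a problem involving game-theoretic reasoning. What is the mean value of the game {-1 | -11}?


Game = {-1 | -11}, a switch {a | b} with numbers a > b.
Its thermograph has left wall a - t and right wall b + t, which meet at t = (a - b)/2, where both equal (a + b)/2. So the mast (mean value) is at (a + b)/2.
Mean = (-1 + (-11))/2 = -12/2 = -6

-6


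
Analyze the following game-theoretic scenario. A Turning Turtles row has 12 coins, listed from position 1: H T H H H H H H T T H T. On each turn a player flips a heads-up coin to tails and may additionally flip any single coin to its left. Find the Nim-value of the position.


Coins: H T H H H H H H T T H T
Key fact: a single head at position k behaves exactly like a Nim heap of size k (turning it to T and optionally flipping a coin at j < k corresponds to moving the heap from k to j, or to 0), and heads combine as a disjunctive sum (two heads at the same place would cancel, matching j XOR j = 0). So the Nim-value is the XOR of the 1-indexed positions of the heads.
Face-up positions (1-indexed): [1, 3, 4, 5, 6, 7, 8, 11]
XOR 0 with 1: 0 XOR 1 = 1
XOR 1 with 3: 1 XOR 3 = 2
XOR 2 with 4: 2 XOR 4 = 6
XOR 6 with 5: 6 XOR 5 = 3
XOR 3 with 6: 3 XOR 6 = 5
XOR 5 with 7: 5 XOR 7 = 2
XOR 2 with 8: 2 XOR 8 = 10
XOR 10 with 11: 10 XOR 11 = 1
Nim-value = 1

1


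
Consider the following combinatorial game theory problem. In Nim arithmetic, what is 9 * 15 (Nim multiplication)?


Nim multiplication is bilinear over XOR: (u XOR v) * w = (u*w) XOR (v*w).
So we split each operand into its bit components and XOR the pairwise Nim products.
9 = 1 + 8 (as XOR of powers of 2).
15 = 1 + 2 + 4 + 8 (as XOR of powers of 2).
Using the standard Nim-product table on single bits:
  2*2 = 3,   2*4 = 8,   2*8 = 12,
  4*4 = 6,   4*8 = 11,  8*8 = 13,
and  1*x = x (identity), k*l = l*k (commutative).
Pairwise Nim products:
  1 * 1 = 1
  1 * 2 = 2
  1 * 4 = 4
  1 * 8 = 8
  8 * 1 = 8
  8 * 2 = 12
  8 * 4 = 11
  8 * 8 = 13
XOR them: 1 XOR 2 XOR 4 XOR 8 XOR 8 XOR 12 XOR 11 XOR 13 = 13.
Result: 9 * 15 = 13 (in Nim).

13


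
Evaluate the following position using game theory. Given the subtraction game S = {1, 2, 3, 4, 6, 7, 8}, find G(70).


The subtraction set is S = {1, 2, 3, 4, 6, 7, 8}.
G(k) = mex{ G(k - s) : s in S, s <= k }. We compute iteratively: G(0) = 0.
G(1) = mex({0}) = 1
G(2) = mex({0, 1}) = 2
G(3) = mex({0, 1, 2}) = 3
G(4) = mex({0, 1, 2, 3}) = 4
G(5) = mex({1, 2, 3, 4}) = 0
G(6) = mex({0, 2, 3, 4}) = 1
G(7) = mex({0, 1, 3, 4}) = 2
G(8) = mex({0, 1, 2, 4}) = 3
G(9) = mex({0, 1, 2, 3}) = 4
G(10) = mex({1, 2, 3, 4}) = 0
G(11) = mex({0, 2, 3, 4}) = 1
G(12) = mex({0, 1, 3, 4}) = 2
Observe that G(5)..G(12) = 0, 1, 2, 3, 4, 0, 1, 2 repeats G(0)..G(7) = 0, 1, 2, 3, 4, 0, 1, 2.
For k >= max(S) = 8, G(k) is determined by the previous 8 values G(k-8)..G(k-1); a window of 8 consecutive values has recurred shifted by 5, so by induction G(k + 5) = G(k) for all k >= 0: the sequence is periodic from the start with period 5.
One period: G(0..4) = 0, 1, 2, 3, 4.
70 mod 5 = 0, so G(70) = G(0) = 0.

0


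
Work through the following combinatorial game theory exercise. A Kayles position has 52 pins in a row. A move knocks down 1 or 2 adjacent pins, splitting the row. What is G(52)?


Kayles: a move removes 1 or 2 adjacent pins from a contiguous row.
Removing pins from a row of k leaves two independent rows (a, b) with a + b = k - 1 (one pin) or a + b = k - 2 (two pins); an end removal gives a = 0.
By Sprague-Grundy, G(k) = mex{ G(a) XOR G(b) } over all these splits. G(0) = 0.
G(1): splits (0,0):0^0=0 -> mex({0}) = 1
G(2): splits (0,1):0^1=1 (0,0):0^0=0 -> mex({0, 1}) = 2
G(3): splits (0,2):0^2=2 (1,1):1^1=0 (0,1):0^1=1 -> mex({0, 1, 2}) = 3
G(4): splits (0,3):0^3=3 (1,2):1^2=3 (0,2):0^2=2 (1,1):1^1=0 -> mex({0, 2, 3}) = 1
G(5): splits (0,4):0^1=1 (1,3):1^3=2 (2,2):2^2=0 (0,3):0^3=3 (1,2):1^2=3 -> mex({0, 1, 2, 3}) = 4
G(6) = mex({0, 1, 2, 4}) = 3
G(7) = mex({0, 1, 3, 4, 5}) = 2
G(8) = mex({0, 2, 3, 5, 6}) = 1
G(9) = mex({0, 1, 2, 3, 6, 7}) = 4
G(10) = mex({0, 1, 3, 4, 5, 7}) = 2
G(11) = mex({0, 1, 2, 3, 4, 5}) = 6
G(12) = mex({0, 1, 2, 3, 5, 6, 7}) = 4
G(13) = mex({0, 2, 3, 4, 6, 7}) = 1
G(14) = mex({0, 1, 4, 5, 6, 7}) = 2
G(15) = mex({0, 1, 2, 3, 4, 5, 6}) = 7
G(16) = mex({0, 2, 3, 5, 6, 7}) = 1
G(17) = mex({0, 1, 2, 3, 5, 6, 7}) = 4
G(18) = mex({0, 1, 2, 4, 5, 6}) = 3
G(19) = mex({0, 1, 3, 4, 5, 7}) = 2
G(20) = mex({0, 2, 3, 4, 5, 6, 7}) = 1
G(21) = mex({0, 1, 2, 3, 5, 6, 7}) = 4
G(22) = mex({0, 1, 2, 3, 4, 5, 7}) = 6
G(23) = mex({0, 1, 2, 3, 4, 5, 6}) = 7
G(24) = mex({0, 1, 2, 3, 5, 6, 7}) = 4
G(25) = mex({0, 2, 3, 4, 6, 7}) = 1
G(26) = mex({0, 1, 3, 4, 5, 6, 7}) = 2
G(27) = mex({0, 1, 2, 3, 4, 5, 6, 7}) = 8
G(28) = mex({0, 1, 2, 3, 4, 6, 7, 8}) = 5
G(29) = mex({0, 1, 2, 3, 5, 6, 7, 8, 9}) = 4
G(30) = mex({0, 1, 2, 3, 4, 5, 6, 9, 10}) = 7
G(31) = mex({0, 1, 3, 4, 5, 7, 10, 11}) = 2
G(32) = mex({0, 2, 3, 4, 5, 6, 7, 9, 11}) = 1
G(33) = mex({0, 1, 2, 3, 4, 5, 6, 7, 9, 12}) = 8
G(34) = mex({0, 1, 2, 3, 4, 5, 7, 8, 11, 12}) = 6
G(35) = mex({0, 1, 2, 3, 4, 5, 6, 8, 9, 10, 11}) = 7
G(36) = mex({0, 1, 2, 3, 5, 6, 7, 9, 10}) = 4
G(37) = mex({0, 2, 3, 4, 6, 7, 9, 10, 11, 12}) = 1
G(38) = mex({0, 1, 3, 4, 5, 6, 7, 9, 10, 11, 12}) = 2
G(39) = mex({0, 1, 2, 4, 5, 6, 7, 9, 10, 12, 14}) = 3
G(40) = mex({0, 2, 3, 4, 6, 7, 11, 12, 14}) = 1
G(41) = mex({0, 1, 2, 3, 5, 6, 7, 9, 10, 11, 12}) = 4
G(42) = mex({0, 1, 2, 3, 4, 5, 6, 9, 10}) = 7
G(43) = mex({0, 1, 3, 4, 5, 7, 9, 10, 12, 15}) = 2
G(44) = mex({0, 2, 3, 4, 5, 6, 7, 9, 10, 12, 15}) = 1
G(45) = mex({0, 1, 2, 3, 4, 5, 6, 7, 9, 10, 12, 14}) = 8
G(46) = mex({0, 1, 3, 4, 5, 7, 8, 11, 12, 14}) = 2
G(47) = mex({0, 1, 2, 3, 4, 5, 6, 8, 9, 10, 11, 12}) = 7
G(48) = mex({0, 1, 2, 3, 5, 6, 7, 9, 10}) = 4
G(49) = mex({0, 2, 3, 4, 6, 7, 9, 10, 11, 12, 15}) = 1
G(50) = mex({0, 1, 4, 5, 6, 7, 9, 11, 12, 14, 15}) = 2
G(51) = mex({0, 1, 2, 3, 4, 5, 6, 7, 9, 12, 14, 15}) = 8
G(52) = mex({0, 2, 3, 4, 5, 6, 7, 8, 11, 12, 15}) = 1
Therefore G(52) = 1.

1
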